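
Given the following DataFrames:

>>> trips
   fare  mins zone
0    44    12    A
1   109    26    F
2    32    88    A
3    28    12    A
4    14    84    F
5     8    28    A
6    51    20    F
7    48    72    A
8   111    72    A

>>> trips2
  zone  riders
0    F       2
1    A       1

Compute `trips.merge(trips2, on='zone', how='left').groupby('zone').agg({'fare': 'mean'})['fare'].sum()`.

merge on 'zone' (how='left') → 9 rows:
   fare  mins zone  riders
0    44    12    A       1
1   109    26    F       2
2    32    88    A       1
3    28    12    A       1
4    14    84    F       2
5     8    28    A       1
6    51    20    F       2
7    48    72    A       1
8   111    72    A       1
group by zone, mean of fare:
           fare
zone           
A     45.166667
F     58.000000
Finally, sum of column 'fare' = 103.166666667.

103.166666667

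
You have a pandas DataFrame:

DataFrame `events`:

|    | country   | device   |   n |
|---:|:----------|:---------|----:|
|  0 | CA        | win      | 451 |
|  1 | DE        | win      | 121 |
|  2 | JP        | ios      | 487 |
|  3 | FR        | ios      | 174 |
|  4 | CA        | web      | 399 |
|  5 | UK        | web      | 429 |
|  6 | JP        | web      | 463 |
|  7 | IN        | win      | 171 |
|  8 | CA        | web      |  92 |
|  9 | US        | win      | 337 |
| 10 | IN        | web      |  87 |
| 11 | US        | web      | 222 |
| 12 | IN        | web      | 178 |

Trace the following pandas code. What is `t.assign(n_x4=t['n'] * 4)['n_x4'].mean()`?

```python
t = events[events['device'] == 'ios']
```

filter rows where device == 'ios':
  country device    n
2      JP    ios  487
3      FR    ios  174
add column n_x4 = t['n'] * 4:
  country device    n  n_x4
2      JP    ios  487  1948
3      FR    ios  174   696
Then the mean of column 'n_x4': 1322.0

1322.0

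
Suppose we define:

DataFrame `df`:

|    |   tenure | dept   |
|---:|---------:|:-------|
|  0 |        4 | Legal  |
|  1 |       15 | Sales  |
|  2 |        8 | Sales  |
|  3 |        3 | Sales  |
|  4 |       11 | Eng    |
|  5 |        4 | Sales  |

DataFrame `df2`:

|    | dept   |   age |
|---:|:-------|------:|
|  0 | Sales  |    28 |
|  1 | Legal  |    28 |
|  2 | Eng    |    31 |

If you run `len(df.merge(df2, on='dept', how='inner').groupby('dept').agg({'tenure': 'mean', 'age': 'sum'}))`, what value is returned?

merge on 'dept' (how='inner') → 6 rows:
   tenure   dept  age
0       4  Legal   28
1      15  Sales   28
2       8  Sales   28
3       3  Sales   28
4      11    Eng   31
5       4  Sales   28
group by dept: mean(tenure), sum(age):
       tenure  age
dept              
Eng      11.0   31
Legal     4.0   28
Sales     7.5  112
Then the number of rows: 3

3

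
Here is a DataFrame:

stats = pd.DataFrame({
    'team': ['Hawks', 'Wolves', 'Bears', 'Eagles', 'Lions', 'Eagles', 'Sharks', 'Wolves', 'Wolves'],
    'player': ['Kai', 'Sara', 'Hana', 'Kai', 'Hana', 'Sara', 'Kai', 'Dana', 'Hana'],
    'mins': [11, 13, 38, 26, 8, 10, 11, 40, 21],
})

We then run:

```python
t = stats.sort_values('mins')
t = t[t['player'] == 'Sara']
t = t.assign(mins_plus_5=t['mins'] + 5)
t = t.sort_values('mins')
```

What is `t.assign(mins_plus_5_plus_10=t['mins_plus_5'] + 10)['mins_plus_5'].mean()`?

16.5

sort by mins:
     team player  mins
4   Lions   Hana     8
5  Eagles   Sara    10
0   Hawks    Kai    11
6  Sharks    Kai    11
1  Wolves   Sara    13
8  Wolves   Hana    21
3  Eagles    Kai    26
2   Bears   Hana    38
7  Wolves   Dana    40
filter rows where player == 'Sara':
     team player  mins
5  Eagles   Sara    10
1  Wolves   Sara    13
add column mins_plus_5 = t['mins'] + 5:
     team player  mins  mins_plus_5
5  Eagles   Sara    10           15
1  Wolves   Sara    13           18
sort by mins:
     team player  mins  mins_plus_5
5  Eagles   Sara    10           15
1  Wolves   Sara    13           18
add column mins_plus_5_plus_10 = t['mins_plus_5'] + 10:
     team player  mins  mins_plus_5  mins_plus_5_plus_10
5  Eagles   Sara    10           15                   25
1  Wolves   Sara    13           18                   28
The mean of column 'mins_plus_5' is 16.5.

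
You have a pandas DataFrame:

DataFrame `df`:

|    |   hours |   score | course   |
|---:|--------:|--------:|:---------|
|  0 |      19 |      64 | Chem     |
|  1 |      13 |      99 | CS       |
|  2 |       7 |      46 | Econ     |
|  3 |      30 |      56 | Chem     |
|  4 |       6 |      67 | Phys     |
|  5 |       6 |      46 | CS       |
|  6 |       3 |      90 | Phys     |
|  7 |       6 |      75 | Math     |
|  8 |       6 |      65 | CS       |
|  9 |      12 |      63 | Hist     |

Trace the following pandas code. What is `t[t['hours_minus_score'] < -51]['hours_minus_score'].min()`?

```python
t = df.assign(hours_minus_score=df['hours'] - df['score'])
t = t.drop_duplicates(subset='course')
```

add column hours_minus_score = df['hours'] - df['score']:
   hours  score course  hours_minus_score
0     19     64   Chem                -45
1     13     99     CS                -86
2      7     46   Econ                -39
3     30     56   Chem                -26
4      6     67   Phys                -61
5      6     46     CS                -40
6      3     90   Phys                -87
7      6     75   Math                -69
8      6     65     CS                -59
9     12     63   Hist                -51
drop duplicate course (keep=first):
   hours  score course  hours_minus_score
0     19     64   Chem                -45
1     13     99     CS                -86
2      7     46   Econ                -39
4      6     67   Phys                -61
7      6     75   Math                -69
9     12     63   Hist                -51
filter rows where hours_minus_score < -51:
   hours  score course  hours_minus_score
1     13     99     CS                -86
4      6     67   Phys                -61
7      6     75   Math                -69
So min() = -86.

-86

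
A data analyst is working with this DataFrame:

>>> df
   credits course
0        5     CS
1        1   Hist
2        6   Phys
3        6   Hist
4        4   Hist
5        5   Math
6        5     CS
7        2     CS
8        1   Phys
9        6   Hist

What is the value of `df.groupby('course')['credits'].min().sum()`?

group by course, min of credits:
course
CS      2
Hist    1
Math    5
Phys    1
Name: credits, dtype: int64
sum of the resulting series → 9

9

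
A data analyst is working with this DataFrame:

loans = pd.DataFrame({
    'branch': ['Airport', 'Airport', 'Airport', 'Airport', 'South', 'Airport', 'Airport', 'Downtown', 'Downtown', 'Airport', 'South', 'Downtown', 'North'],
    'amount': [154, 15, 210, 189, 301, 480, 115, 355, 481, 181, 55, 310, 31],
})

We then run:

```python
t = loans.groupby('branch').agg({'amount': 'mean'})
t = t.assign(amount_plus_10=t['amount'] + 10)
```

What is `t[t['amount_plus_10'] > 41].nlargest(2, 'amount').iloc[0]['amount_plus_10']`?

group by branch, mean of amount:
          amount
branch          
Airport    192.0
Downtown   382.0
North       31.0
South      178.0
add column amount_plus_10 = t['amount'] + 10:
          amount  amount_plus_10
branch                          
Airport    192.0           202.0
Downtown   382.0           392.0
North       31.0            41.0
South      178.0           188.0
filter rows where amount_plus_10 > 41:
          amount  amount_plus_10
branch                          
Airport    192.0           202.0
Downtown   382.0           392.0
South      178.0           188.0
take 2 rows with largest amount:
          amount  amount_plus_10
branch                          
Downtown   382.0           392.0
Airport    192.0           202.0
Hence 392.0.

392.0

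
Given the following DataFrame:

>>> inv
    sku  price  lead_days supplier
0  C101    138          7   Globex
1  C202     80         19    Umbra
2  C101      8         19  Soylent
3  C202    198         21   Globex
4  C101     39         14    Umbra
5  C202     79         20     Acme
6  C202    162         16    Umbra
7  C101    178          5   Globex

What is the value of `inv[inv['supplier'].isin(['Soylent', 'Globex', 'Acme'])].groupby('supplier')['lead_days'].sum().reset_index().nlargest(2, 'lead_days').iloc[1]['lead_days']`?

20

filter rows where supplier in ['Soylent', 'Globex', 'Acme']:
    sku  price  lead_days supplier
0  C101    138          7   Globex
2  C101      8         19  Soylent
3  C202    198         21   Globex
5  C202     79         20     Acme
7  C101    178          5   Globex
group by supplier, sum of lead_days:
supplier
Acme       20
Globex     33
Soylent    19
Name: lead_days, dtype: int64
reset_index():
  supplier  lead_days
0     Acme         20
1   Globex         33
2  Soylent         19
take 2 rows with largest lead_days:
  supplier  lead_days
1   Globex         33
0     Acme         20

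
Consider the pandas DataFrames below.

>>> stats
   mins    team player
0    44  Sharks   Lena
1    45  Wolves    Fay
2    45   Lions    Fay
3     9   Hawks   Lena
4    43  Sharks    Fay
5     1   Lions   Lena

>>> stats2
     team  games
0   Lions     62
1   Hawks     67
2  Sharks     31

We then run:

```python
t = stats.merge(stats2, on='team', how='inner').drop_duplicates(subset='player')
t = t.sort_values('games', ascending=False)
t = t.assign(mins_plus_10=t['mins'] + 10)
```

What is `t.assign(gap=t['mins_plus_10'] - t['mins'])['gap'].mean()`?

merge on 'team' (how='inner') → 5 rows:
   mins    team player  games
0    44  Sharks   Lena     31
1    45   Lions    Fay     62
2     9   Hawks   Lena     67
3    43  Sharks    Fay     31
4     1   Lions   Lena     62
drop duplicate player (keep=first):
   mins    team player  games
0    44  Sharks   Lena     31
1    45   Lions    Fay     62
sort by games descending:
   mins    team player  games
1    45   Lions    Fay     62
0    44  Sharks   Lena     31
add column mins_plus_10 = t['mins'] + 10:
   mins    team player  games  mins_plus_10
1    45   Lions    Fay     62            55
0    44  Sharks   Lena     31            54
add column gap = t['mins_plus_10'] - t['mins']:
   mins    team player  games  mins_plus_10  gap
1    45   Lions    Fay     62            55   10
0    44  Sharks   Lena     31            54   10
mean of column 'gap' → 10.0

10.0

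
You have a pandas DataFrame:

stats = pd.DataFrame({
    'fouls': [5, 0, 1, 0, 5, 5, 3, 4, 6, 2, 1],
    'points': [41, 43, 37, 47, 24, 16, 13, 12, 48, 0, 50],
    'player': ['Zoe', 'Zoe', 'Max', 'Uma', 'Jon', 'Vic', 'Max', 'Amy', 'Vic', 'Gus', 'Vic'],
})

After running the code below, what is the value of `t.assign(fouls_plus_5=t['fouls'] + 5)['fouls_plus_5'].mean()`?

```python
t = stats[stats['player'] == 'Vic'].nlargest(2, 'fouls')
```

filter rows where player == 'Vic':
    fouls  points player
5       5      16    Vic
8       6      48    Vic
10      1      50    Vic
take 2 rows with largest fouls:
   fouls  points player
8      6      48    Vic
5      5      16    Vic
add column fouls_plus_5 = t['fouls'] + 5:
   fouls  points player  fouls_plus_5
8      6      48    Vic            11
5      5      16    Vic            10

10.5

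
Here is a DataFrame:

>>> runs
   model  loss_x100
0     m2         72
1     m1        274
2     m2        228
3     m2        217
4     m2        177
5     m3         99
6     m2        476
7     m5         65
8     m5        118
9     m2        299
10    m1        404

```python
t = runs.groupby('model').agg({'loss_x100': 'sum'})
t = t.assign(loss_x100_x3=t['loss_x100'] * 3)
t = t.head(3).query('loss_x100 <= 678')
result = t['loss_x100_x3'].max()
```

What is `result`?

group by model, sum of loss_x100:
       loss_x100
model           
m1           678
m2          1469
m3            99
m5           183
add column loss_x100_x3 = t['loss_x100'] * 3:
       loss_x100  loss_x100_x3
model                         
m1           678          2034
m2          1469          4407
m3            99           297
m5           183           549
take first 3 rows:
       loss_x100  loss_x100_x3
model                         
m1           678          2034
m2          1469          4407
m3            99           297
filter rows where loss_x100 <= 678:
       loss_x100  loss_x100_x3
model                         
m1           678          2034
m3            99           297
Taking the max of column 'loss_x100_x3' gives 2034.

2034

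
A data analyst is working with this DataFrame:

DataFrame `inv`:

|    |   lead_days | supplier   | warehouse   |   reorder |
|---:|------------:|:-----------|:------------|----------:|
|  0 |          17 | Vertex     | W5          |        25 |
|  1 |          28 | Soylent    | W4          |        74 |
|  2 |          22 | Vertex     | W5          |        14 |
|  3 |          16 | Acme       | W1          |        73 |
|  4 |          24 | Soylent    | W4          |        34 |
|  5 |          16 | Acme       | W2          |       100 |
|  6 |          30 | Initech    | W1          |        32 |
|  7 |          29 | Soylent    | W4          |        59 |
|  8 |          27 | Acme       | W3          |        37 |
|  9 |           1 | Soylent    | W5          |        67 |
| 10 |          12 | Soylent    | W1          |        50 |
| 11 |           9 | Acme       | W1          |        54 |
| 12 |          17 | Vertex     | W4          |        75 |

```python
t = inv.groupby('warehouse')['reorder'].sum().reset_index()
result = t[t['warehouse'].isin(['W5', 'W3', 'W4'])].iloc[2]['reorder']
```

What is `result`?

group by warehouse, sum of reorder:
warehouse
W1    209
W2    100
W3     37
W4    242
W5    106
Name: reorder, dtype: int64
reset_index():
  warehouse  reorder
0        W1      209
1        W2      100
2        W3       37
3        W4      242
4        W5      106
filter rows where warehouse in ['W5', 'W3', 'W4']:
  warehouse  reorder
2        W3       37
3        W4      242
4        W5      106
value at position 2, column 'reorder' → 106

106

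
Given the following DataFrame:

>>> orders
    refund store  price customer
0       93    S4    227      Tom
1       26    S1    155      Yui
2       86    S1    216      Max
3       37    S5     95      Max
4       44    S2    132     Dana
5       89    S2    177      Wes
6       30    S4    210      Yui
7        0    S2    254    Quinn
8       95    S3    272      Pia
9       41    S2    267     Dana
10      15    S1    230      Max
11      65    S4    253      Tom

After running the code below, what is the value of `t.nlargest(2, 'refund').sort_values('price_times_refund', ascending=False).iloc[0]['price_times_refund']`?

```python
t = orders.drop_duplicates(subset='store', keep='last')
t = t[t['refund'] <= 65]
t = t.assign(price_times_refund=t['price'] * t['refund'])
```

drop duplicate store (keep=last):
    refund store  price customer
3       37    S5     95      Max
8       95    S3    272      Pia
9       41    S2    267     Dana
10      15    S1    230      Max
11      65    S4    253      Tom
filter rows where refund <= 65:
    refund store  price customer
3       37    S5     95      Max
9       41    S2    267     Dana
10      15    S1    230      Max
11      65    S4    253      Tom
add column price_times_refund = t['price'] * t['refund']:
    refund store  price customer  price_times_refund
3       37    S5     95      Max                3515
9       41    S2    267     Dana               10947
10      15    S1    230      Max                3450
11      65    S4    253      Tom               16445
take 2 rows with largest refund:
    refund store  price customer  price_times_refund
11      65    S4    253      Tom               16445
9       41    S2    267     Dana               10947
sort by price_times_refund descending:
    refund store  price customer  price_times_refund
11      65    S4    253      Tom               16445
9       41    S2    267     Dana               10947
Then the value at position 0, column 'price_times_refund': 16445

16445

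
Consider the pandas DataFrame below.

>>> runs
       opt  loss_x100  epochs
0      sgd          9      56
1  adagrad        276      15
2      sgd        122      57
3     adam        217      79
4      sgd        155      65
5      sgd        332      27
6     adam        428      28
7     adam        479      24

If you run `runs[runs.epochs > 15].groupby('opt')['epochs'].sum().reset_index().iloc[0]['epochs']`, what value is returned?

filter rows where epochs > 15:
    opt  loss_x100  epochs
0   sgd          9      56
2   sgd        122      57
3  adam        217      79
4   sgd        155      65
5   sgd        332      27
6  adam        428      28
7  adam        479      24
group by opt, sum of epochs:
opt
adam    131
sgd     205
Name: epochs, dtype: int64
reset_index():
    opt  epochs
0  adam     131
1   sgd     205
Finally, value at position 0, column 'epochs' = 131.

131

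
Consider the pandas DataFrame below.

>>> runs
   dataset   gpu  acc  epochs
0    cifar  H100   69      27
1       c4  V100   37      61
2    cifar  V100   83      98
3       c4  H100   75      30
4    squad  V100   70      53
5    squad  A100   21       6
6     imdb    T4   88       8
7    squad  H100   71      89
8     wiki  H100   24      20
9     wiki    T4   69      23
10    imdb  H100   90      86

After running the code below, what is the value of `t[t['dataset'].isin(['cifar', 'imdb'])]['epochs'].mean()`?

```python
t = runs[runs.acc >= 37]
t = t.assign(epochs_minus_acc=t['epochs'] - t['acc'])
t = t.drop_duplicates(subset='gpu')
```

filter rows where acc >= 37:
   dataset   gpu  acc  epochs
0    cifar  H100   69      27
1       c4  V100   37      61
2    cifar  V100   83      98
3       c4  H100   75      30
4    squad  V100   70      53
6     imdb    T4   88       8
7    squad  H100   71      89
9     wiki    T4   69      23
10    imdb  H100   90      86
add column epochs_minus_acc = t['epochs'] - t['acc']:
   dataset   gpu  acc  epochs  epochs_minus_acc
0    cifar  H100   69      27               -42
1       c4  V100   37      61                24
2    cifar  V100   83      98                15
3       c4  H100   75      30               -45
4    squad  V100   70      53               -17
6     imdb    T4   88       8               -80
7    squad  H100   71      89                18
9     wiki    T4   69      23               -46
10    imdb  H100   90      86                -4
drop duplicate gpu (keep=first):
  dataset   gpu  acc  epochs  epochs_minus_acc
0   cifar  H100   69      27               -42
1      c4  V100   37      61                24
6    imdb    T4   88       8               -80
filter rows where dataset in ['cifar', 'imdb']:
  dataset   gpu  acc  epochs  epochs_minus_acc
0   cifar  H100   69      27               -42
6    imdb    T4   88       8               -80
Then the mean of column 'epochs': 17.5

17.5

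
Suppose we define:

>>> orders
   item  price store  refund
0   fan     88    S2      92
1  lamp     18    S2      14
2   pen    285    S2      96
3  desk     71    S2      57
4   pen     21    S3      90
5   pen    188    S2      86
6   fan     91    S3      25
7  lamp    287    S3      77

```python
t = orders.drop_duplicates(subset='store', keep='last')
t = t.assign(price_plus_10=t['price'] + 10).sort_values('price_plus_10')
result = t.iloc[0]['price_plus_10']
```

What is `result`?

198

drop duplicate store (keep=last):
   item  price store  refund
5   pen    188    S2      86
7  lamp    287    S3      77
add column price_plus_10 = t['price'] + 10:
   item  price store  refund  price_plus_10
5   pen    188    S2      86            198
7  lamp    287    S3      77            297
sort by price_plus_10:
   item  price store  refund  price_plus_10
5   pen    188    S2      86            198
7  lamp    287    S3      77            297
value at position 0, column 'price_plus_10' → 198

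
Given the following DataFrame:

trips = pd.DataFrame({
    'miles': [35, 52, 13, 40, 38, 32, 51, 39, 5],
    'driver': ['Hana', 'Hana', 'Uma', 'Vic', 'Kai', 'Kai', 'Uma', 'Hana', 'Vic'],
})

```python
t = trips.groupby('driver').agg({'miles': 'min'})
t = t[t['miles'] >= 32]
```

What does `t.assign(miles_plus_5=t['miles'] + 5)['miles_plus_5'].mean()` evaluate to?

group by driver, min of miles:
        miles
driver       
Hana       35
Kai        32
Uma        13
Vic         5
filter rows where miles >= 32:
        miles
driver       
Hana       35
Kai        32
add column miles_plus_5 = t['miles'] + 5:
        miles  miles_plus_5
driver                     
Hana       35            40
Kai        32            37
Hence 38.5.

38.5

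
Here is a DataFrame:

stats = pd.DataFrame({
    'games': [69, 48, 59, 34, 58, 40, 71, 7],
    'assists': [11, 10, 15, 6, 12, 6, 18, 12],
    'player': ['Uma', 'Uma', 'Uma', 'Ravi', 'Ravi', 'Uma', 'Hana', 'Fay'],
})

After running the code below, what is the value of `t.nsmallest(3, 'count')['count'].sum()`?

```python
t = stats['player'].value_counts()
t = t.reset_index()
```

4

value_counts of player:
player
Uma     4
Ravi    2
Hana    1
Fay     1
Name: count, dtype: int64
reset_index():
  player  count
0    Uma      4
1   Ravi      2
2   Hana      1
3    Fay      1
take 3 rows with smallest count:
  player  count
2   Hana      1
3    Fay      1
1   Ravi      2
So sum() = 4.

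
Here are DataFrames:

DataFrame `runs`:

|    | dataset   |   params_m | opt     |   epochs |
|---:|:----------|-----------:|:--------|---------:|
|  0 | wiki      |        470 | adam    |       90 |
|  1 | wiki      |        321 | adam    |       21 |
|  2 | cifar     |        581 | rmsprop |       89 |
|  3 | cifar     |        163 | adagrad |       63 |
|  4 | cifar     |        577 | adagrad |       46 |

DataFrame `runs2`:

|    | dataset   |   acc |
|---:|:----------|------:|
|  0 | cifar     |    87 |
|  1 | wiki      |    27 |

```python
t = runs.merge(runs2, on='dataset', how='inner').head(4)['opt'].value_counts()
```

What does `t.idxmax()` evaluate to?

merge on 'dataset' (how='inner') → 5 rows:
  dataset  params_m      opt  epochs  acc
0    wiki       470     adam      90   27
1    wiki       321     adam      21   27
2   cifar       581  rmsprop      89   87
3   cifar       163  adagrad      63   87
4   cifar       577  adagrad      46   87
take first 4 rows:
  dataset  params_m      opt  epochs  acc
0    wiki       470     adam      90   27
1    wiki       321     adam      21   27
2   cifar       581  rmsprop      89   87
3   cifar       163  adagrad      63   87
value_counts of opt:
opt
adam       2
rmsprop    1
adagrad    1
Name: count, dtype: int64
label with the largest value → adam

adam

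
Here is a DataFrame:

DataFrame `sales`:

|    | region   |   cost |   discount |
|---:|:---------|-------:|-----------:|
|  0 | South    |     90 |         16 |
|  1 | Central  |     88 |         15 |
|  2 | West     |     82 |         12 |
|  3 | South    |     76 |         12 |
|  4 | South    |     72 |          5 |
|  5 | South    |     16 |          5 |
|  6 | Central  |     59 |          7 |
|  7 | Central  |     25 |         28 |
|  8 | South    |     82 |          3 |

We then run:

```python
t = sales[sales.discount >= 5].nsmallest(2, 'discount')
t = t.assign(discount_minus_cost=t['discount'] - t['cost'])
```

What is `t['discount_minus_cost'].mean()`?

filter rows where discount >= 5:
    region  cost  discount
0    South    90        16
1  Central    88        15
2     West    82        12
3    South    76        12
4    South    72         5
5    South    16         5
6  Central    59         7
7  Central    25        28
take 2 rows with smallest discount:
  region  cost  discount
4  South    72         5
5  South    16         5
add column discount_minus_cost = t['discount'] - t['cost']:
  region  cost  discount  discount_minus_cost
4  South    72         5                  -67
5  South    16         5                  -11

-39.0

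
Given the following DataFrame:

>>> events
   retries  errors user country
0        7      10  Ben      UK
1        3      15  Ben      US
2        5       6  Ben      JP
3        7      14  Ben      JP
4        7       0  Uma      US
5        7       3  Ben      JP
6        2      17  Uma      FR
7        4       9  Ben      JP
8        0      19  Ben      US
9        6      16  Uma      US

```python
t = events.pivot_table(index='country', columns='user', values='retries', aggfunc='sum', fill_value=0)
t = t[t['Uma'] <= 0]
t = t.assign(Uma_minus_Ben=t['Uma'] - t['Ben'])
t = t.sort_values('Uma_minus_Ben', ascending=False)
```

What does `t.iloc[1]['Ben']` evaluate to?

pivot: rows=country, cols=user, sum(retries):
user     Ben  Uma
country          
FR         0    2
JP        23    0
UK         7    0
US         3   13
filter rows where Uma <= 0:
user     Ben  Uma
country          
JP        23    0
UK         7    0
add column Uma_minus_Ben = t['Uma'] - t['Ben']:
user     Ben  Uma  Uma_minus_Ben
country                         
JP        23    0            -23
UK         7    0             -7
sort by Uma_minus_Ben descending:
user     Ben  Uma  Uma_minus_Ben
country                         
UK         7    0             -7
JP        23    0            -23
Reading off the value at position 1, column 'Ben', we get 23.

23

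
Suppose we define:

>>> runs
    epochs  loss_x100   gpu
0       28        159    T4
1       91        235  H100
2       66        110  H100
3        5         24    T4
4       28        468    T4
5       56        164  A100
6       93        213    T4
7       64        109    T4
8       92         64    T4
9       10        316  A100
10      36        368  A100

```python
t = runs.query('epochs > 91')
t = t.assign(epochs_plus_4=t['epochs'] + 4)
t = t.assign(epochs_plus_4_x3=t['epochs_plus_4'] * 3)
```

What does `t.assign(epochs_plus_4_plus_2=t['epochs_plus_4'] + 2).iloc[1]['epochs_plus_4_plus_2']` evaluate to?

98

filter rows where epochs > 91:
   epochs  loss_x100 gpu
6      93        213  T4
8      92         64  T4
add column epochs_plus_4 = t['epochs'] + 4:
   epochs  loss_x100 gpu  epochs_plus_4
6      93        213  T4             97
8      92         64  T4             96
add column epochs_plus_4_x3 = t['epochs_plus_4'] * 3:
   epochs  loss_x100 gpu  epochs_plus_4  epochs_plus_4_x3
6      93        213  T4             97               291
8      92         64  T4             96               288
add column epochs_plus_4_plus_2 = t['epochs_plus_4'] + 2:
   epochs  loss_x100 gpu  epochs_plus_4  epochs_plus_4_x3  epochs_plus_4_plus_2
6      93        213  T4             97               291                    99
8      92         64  T4             96               288                    98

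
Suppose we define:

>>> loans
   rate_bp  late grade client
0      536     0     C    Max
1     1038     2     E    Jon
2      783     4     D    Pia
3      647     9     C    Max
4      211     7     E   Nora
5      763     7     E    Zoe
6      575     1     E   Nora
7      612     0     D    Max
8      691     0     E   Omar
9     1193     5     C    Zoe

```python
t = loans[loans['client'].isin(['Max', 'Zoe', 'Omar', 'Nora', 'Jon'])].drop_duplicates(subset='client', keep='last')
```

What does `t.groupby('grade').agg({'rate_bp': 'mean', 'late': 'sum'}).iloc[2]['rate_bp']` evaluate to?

filter rows where client in ['Max', 'Zoe', 'Omar', 'Nora', 'Jon']:
   rate_bp  late grade client
0      536     0     C    Max
1     1038     2     E    Jon
3      647     9     C    Max
4      211     7     E   Nora
5      763     7     E    Zoe
6      575     1     E   Nora
7      612     0     D    Max
8      691     0     E   Omar
9     1193     5     C    Zoe
drop duplicate client (keep=last):
   rate_bp  late grade client
1     1038     2     E    Jon
6      575     1     E   Nora
7      612     0     D    Max
8      691     0     E   Omar
9     1193     5     C    Zoe
group by grade: mean(rate_bp), sum(late):
       rate_bp  late
grade               
C       1193.0     5
D        612.0     0
E        768.0     3
Finally, value at position 2, column 'rate_bp' = 768.0.

768.0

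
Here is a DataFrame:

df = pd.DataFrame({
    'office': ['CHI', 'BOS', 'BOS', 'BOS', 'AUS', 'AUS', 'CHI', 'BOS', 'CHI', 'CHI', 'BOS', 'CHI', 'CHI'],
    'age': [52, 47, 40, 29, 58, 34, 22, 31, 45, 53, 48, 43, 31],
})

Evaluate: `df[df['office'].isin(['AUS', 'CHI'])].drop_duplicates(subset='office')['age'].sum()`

110

filter rows where office in ['AUS', 'CHI']:
   office  age
0     CHI   52
4     AUS   58
5     AUS   34
6     CHI   22
8     CHI   45
9     CHI   53
11    CHI   43
12    CHI   31
drop duplicate office (keep=first):
  office  age
0    CHI   52
4    AUS   58
So sum() = 110.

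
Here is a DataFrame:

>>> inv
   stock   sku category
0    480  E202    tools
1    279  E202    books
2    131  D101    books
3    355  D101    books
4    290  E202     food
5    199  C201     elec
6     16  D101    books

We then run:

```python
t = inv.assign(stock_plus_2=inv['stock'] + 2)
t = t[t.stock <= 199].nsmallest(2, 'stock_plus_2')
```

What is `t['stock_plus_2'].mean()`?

add column stock_plus_2 = inv['stock'] + 2:
   stock   sku category  stock_plus_2
0    480  E202    tools           482
1    279  E202    books           281
2    131  D101    books           133
3    355  D101    books           357
4    290  E202     food           292
5    199  C201     elec           201
6     16  D101    books            18
filter rows where stock <= 199:
   stock   sku category  stock_plus_2
2    131  D101    books           133
5    199  C201     elec           201
6     16  D101    books            18
take 2 rows with smallest stock_plus_2:
   stock   sku category  stock_plus_2
6     16  D101    books            18
2    131  D101    books           133
Finally, mean of column 'stock_plus_2' = 75.5.

75.5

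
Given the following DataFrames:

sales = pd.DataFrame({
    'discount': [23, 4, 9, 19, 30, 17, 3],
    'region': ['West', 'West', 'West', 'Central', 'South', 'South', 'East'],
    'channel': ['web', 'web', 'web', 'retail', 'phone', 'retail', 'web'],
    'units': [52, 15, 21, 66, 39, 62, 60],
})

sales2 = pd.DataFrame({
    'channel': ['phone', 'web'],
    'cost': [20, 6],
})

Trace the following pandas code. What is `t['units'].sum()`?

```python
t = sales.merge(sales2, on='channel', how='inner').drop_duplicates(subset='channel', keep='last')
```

merge on 'channel' (how='inner') → 5 rows:
   discount region channel  units  cost
0        23   West     web     52     6
1         4   West     web     15     6
2         9   West     web     21     6
3        30  South   phone     39    20
4         3   East     web     60     6
drop duplicate channel (keep=last):
   discount region channel  units  cost
3        30  South   phone     39    20
4         3   East     web     60     6
The sum of column 'units' is 99.

99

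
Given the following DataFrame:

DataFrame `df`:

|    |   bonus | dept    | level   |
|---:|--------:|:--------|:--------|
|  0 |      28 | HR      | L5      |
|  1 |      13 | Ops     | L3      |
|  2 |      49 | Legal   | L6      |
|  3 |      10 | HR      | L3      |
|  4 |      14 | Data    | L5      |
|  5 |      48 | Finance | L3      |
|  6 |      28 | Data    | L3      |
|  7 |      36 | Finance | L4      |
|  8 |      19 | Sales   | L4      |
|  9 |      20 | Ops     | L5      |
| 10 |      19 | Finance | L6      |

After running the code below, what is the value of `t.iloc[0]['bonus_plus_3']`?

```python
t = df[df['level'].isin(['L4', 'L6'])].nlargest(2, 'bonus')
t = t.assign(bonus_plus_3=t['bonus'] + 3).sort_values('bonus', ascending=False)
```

52

filter rows where level in ['L4', 'L6']:
    bonus     dept level
2      49    Legal    L6
7      36  Finance    L4
8      19    Sales    L4
10     19  Finance    L6
take 2 rows with largest bonus:
   bonus     dept level
2     49    Legal    L6
7     36  Finance    L4
add column bonus_plus_3 = t['bonus'] + 3:
   bonus     dept level  bonus_plus_3
2     49    Legal    L6            52
7     36  Finance    L4            39
sort by bonus descending:
   bonus     dept level  bonus_plus_3
2     49    Legal    L6            52
7     36  Finance    L4            39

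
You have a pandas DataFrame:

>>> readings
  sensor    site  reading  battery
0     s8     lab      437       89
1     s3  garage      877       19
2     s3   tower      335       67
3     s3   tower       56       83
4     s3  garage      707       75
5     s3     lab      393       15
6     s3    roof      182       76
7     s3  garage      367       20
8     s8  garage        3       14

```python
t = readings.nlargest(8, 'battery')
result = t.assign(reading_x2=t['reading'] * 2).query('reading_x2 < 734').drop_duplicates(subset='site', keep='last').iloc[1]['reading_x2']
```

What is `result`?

670

take 8 rows with largest battery:
  sensor    site  reading  battery
0     s8     lab      437       89
3     s3   tower       56       83
6     s3    roof      182       76
4     s3  garage      707       75
2     s3   tower      335       67
7     s3  garage      367       20
1     s3  garage      877       19
5     s3     lab      393       15
add column reading_x2 = t['reading'] * 2:
  sensor    site  reading  battery  reading_x2
0     s8     lab      437       89         874
3     s3   tower       56       83         112
6     s3    roof      182       76         364
4     s3  garage      707       75        1414
2     s3   tower      335       67         670
7     s3  garage      367       20         734
1     s3  garage      877       19        1754
5     s3     lab      393       15         786
filter rows where reading_x2 < 734:
  sensor   site  reading  battery  reading_x2
3     s3  tower       56       83         112
6     s3   roof      182       76         364
2     s3  tower      335       67         670
drop duplicate site (keep=last):
  sensor   site  reading  battery  reading_x2
6     s3   roof      182       76         364
2     s3  tower      335       67         670
The value at position 1, column 'reading_x2' is 670.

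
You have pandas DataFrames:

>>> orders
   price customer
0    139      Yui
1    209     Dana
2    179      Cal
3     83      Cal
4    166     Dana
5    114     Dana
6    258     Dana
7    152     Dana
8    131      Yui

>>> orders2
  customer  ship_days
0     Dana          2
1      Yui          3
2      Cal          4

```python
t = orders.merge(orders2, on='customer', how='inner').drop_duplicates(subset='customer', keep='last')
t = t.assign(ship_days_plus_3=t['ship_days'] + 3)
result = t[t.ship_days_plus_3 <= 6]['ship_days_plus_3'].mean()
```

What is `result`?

5.5

merge on 'customer' (how='inner') → 9 rows:
   price customer  ship_days
0    139      Yui          3
1    209     Dana          2
2    179      Cal          4
3     83      Cal          4
4    166     Dana          2
5    114     Dana          2
6    258     Dana          2
7    152     Dana          2
8    131      Yui          3
drop duplicate customer (keep=last):
   price customer  ship_days
3     83      Cal          4
7    152     Dana          2
8    131      Yui          3
add column ship_days_plus_3 = t['ship_days'] + 3:
   price customer  ship_days  ship_days_plus_3
3     83      Cal          4                 7
7    152     Dana          2                 5
8    131      Yui          3                 6
filter rows where ship_days_plus_3 <= 6:
   price customer  ship_days  ship_days_plus_3
7    152     Dana          2                 5
8    131      Yui          3                 6
mean of column 'ship_days_plus_3' → 5.5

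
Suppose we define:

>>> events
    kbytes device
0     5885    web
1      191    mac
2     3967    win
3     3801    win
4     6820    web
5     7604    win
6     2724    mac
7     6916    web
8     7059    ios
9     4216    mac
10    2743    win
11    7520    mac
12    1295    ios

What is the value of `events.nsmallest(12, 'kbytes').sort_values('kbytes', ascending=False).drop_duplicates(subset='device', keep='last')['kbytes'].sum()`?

10114

take 12 rows with smallest kbytes:
    kbytes device
1      191    mac
12    1295    ios
6     2724    mac
10    2743    win
3     3801    win
2     3967    win
9     4216    mac
0     5885    web
4     6820    web
7     6916    web
8     7059    ios
11    7520    mac
sort by kbytes descending:
    kbytes device
11    7520    mac
8     7059    ios
7     6916    web
4     6820    web
0     5885    web
9     4216    mac
2     3967    win
3     3801    win
10    2743    win
6     2724    mac
12    1295    ios
1      191    mac
drop duplicate device (keep=last):
    kbytes device
0     5885    web
10    2743    win
12    1295    ios
1      191    mac
Hence 10114.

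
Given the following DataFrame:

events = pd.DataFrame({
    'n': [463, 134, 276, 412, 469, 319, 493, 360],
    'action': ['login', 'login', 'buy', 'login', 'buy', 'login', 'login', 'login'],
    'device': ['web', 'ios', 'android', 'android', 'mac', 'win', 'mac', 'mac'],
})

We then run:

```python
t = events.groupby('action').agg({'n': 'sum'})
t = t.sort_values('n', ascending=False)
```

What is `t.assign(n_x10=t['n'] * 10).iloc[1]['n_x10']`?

group by action, sum of n:
           n
action      
buy      745
login   2181
sort by n descending:
           n
action      
login   2181
buy      745
add column n_x10 = t['n'] * 10:
           n  n_x10
action             
login   2181  21810
buy      745   7450

7450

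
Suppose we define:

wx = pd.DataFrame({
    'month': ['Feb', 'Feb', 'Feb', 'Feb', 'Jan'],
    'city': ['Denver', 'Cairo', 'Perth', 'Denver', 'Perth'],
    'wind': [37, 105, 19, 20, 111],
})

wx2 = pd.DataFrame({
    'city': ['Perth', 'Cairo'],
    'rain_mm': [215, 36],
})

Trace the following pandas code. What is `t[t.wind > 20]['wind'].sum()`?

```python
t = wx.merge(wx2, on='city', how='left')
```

merge on 'city' (how='left') → 5 rows:
  month    city  wind  rain_mm
0   Feb  Denver    37      NaN
1   Feb   Cairo   105     36.0
2   Feb   Perth    19    215.0
3   Feb  Denver    20      NaN
4   Jan   Perth   111    215.0
filter rows where wind > 20:
  month    city  wind  rain_mm
0   Feb  Denver    37      NaN
1   Feb   Cairo   105     36.0
4   Jan   Perth   111    215.0
sum of column 'wind' → 253

253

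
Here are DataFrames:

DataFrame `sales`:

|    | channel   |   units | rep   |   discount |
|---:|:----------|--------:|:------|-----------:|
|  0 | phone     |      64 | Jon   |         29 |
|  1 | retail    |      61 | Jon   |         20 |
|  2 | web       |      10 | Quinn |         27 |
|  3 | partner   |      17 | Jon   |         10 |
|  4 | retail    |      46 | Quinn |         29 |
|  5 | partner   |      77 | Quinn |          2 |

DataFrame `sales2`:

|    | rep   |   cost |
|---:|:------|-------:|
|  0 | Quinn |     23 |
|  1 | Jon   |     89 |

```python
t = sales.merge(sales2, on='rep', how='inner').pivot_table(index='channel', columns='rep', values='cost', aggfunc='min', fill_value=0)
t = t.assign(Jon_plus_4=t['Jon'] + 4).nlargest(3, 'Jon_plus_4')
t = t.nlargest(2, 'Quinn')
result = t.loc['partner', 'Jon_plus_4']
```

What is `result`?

93

merge on 'rep' (how='inner') → 6 rows:
   channel  units    rep  discount  cost
0    phone     64    Jon        29    89
1   retail     61    Jon        20    89
2      web     10  Quinn        27    23
3  partner     17    Jon        10    89
4   retail     46  Quinn        29    23
5  partner     77  Quinn         2    23
pivot: rows=channel, cols=rep, min(cost):
rep      Jon  Quinn
channel            
partner   89     23
phone     89      0
retail    89     23
web        0     23
add column Jon_plus_4 = t['Jon'] + 4:
rep      Jon  Quinn  Jon_plus_4
channel                        
partner   89     23          93
phone     89      0          93
retail    89     23          93
web        0     23           4
take 3 rows with largest Jon_plus_4:
rep      Jon  Quinn  Jon_plus_4
channel                        
partner   89     23          93
phone     89      0          93
retail    89     23          93
take 2 rows with largest Quinn:
rep      Jon  Quinn  Jon_plus_4
channel                        
partner   89     23          93
retail    89     23          93
value at row 'partner', column 'Jon_plus_4' → 93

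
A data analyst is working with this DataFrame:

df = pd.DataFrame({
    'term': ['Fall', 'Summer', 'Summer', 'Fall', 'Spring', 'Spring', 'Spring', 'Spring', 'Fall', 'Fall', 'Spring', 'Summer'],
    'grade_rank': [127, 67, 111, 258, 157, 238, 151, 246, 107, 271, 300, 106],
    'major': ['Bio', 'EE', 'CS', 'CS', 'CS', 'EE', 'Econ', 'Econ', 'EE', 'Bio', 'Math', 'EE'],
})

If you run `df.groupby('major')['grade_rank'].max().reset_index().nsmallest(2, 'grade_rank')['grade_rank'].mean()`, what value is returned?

group by major, max of grade_rank:
major
Bio     271
CS      258
EE      238
Econ    246
Math    300
Name: grade_rank, dtype: int64
reset_index():
  major  grade_rank
0   Bio         271
1    CS         258
2    EE         238
3  Econ         246
4  Math         300
take 2 rows with smallest grade_rank:
  major  grade_rank
2    EE         238
3  Econ         246
The mean of column 'grade_rank' is 242.0.

242.0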